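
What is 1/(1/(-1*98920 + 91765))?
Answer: -7155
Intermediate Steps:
1/(1/(-1*98920 + 91765)) = 1/(1/(-98920 + 91765)) = 1/(1/(-7155)) = 1/(-1/7155) = -7155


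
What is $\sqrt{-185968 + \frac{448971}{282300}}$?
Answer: $\frac{3 i \sqrt{1829663581507}}{9410} \approx 431.24 i$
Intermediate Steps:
$\sqrt{-185968 + \frac{448971}{282300}} = \sqrt{-185968 + 448971 \cdot \frac{1}{282300}} = \sqrt{-185968 + \frac{149657}{94100}} = \sqrt{- \frac{17499439143}{94100}} = \frac{3 i \sqrt{1829663581507}}{9410}$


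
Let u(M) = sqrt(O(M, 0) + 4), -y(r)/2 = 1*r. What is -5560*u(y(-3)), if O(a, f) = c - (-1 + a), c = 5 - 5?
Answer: -5560*I ≈ -5560.0*I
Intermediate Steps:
y(r) = -2*r
c = 0
O(a, f) = 1 - a (O(a, f) = 0 - (-1 + a) = 0 + (1 - a) = 1 - a)
u(M) = sqrt(5 - M) (u(M) = sqrt((1 - M) + 4) = sqrt(5 - M))
-5560*u(y(-3)) = -5560*sqrt(5 - (-2)*(-3)) = -5560*sqrt(5 - 1*6) = -5560*sqrt(5 - 6) = -5560*I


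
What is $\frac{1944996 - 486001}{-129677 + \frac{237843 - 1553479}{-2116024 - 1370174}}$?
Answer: $- \frac{508634545101}{45207838241} \approx -11.251$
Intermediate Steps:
$\frac{1944996 - 486001}{-129677 + \frac{237843 - 1553479}{-2116024 - 1370174}} = \frac{1458995}{-129677 - \frac{1315636}{-3486198}} = \frac{1458995}{-129677 - - \frac{657818}{1743099}} = \frac{1458995}{-129677 + \frac{657818}{1743099}} = \frac{1458995}{- \frac{226039191205}{1743099}} = 1458995 \left(- \frac{1743099}{226039191205}\right) = - \frac{508634545101}{45207838241}$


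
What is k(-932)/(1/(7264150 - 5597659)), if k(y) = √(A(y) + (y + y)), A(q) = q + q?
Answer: 6665964*I*√233 ≈ 1.0175e+8*I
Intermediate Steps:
A(q) = 2*q
k(y) = 2*√y (k(y) = √(2*y + (y + y)) = √(2*y + 2*y) = √(4*y) = 2*√y)
k(-932)/(1/(7264150 - 5597659)) = (2*√(-932))/(1/(7264150 - 5597659)) = (2*(2*I*√233))/(1/1666491) = (4*I*√233)/(1/1666491) = (4*I*√233)*1666491 = 6665964*I*√233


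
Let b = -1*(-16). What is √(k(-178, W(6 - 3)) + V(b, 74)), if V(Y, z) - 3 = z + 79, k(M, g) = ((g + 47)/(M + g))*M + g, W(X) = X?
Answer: √10283/7 ≈ 14.486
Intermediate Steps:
b = 16
k(M, g) = g + M*(47 + g)/(M + g) (k(M, g) = ((47 + g)/(M + g))*M + g = M*(47 + g)/(M + g) + g = g + M*(47 + g)/(M + g))
V(Y, z) = 82 + z (V(Y, z) = 3 + (z + 79) = 3 + (79 + z) = 82 + z)
√(k(-178, W(6 - 3)) + V(b, 74)) = √(((6 - 3)² + 47*(-178) + 2*(-178)*(6 - 3))/(-178 + (6 - 3)) + (82 + 74)) = √((3² - 8366 + 2*(-178)*3)/(-178 + 3) + 156) = √((9 - 8366 - 1068)/(-175) + 156) = √(-1/175*(-9425) + 156) = √(377/7 + 156) = √(1469/7) = √10283/7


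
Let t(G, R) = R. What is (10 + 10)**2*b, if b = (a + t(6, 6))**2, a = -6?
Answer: 0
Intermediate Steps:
b = 0 (b = (-6 + 6)**2 = 0**2 = 0)
(10 + 10)**2*b = (10 + 10)**2*0 = 20**2*0 = 400*0 = 0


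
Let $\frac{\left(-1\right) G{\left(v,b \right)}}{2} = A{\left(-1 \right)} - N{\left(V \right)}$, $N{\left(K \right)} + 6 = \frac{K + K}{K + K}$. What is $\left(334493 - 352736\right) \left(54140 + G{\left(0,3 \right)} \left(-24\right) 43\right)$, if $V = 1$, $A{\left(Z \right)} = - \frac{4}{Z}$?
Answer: $-1326557988$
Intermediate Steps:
$N{\left(K \right)} = -5$ ($N{\left(K \right)} = -6 + \frac{K + K}{K + K} = -6 + \frac{2 K}{2 K} = -6 + 2 K \frac{1}{2 K} = -6 + 1 = -5$)
$G{\left(v,b \right)} = -18$ ($G{\left(v,b \right)} = - 2 \left(- \frac{4}{-1} - -5\right) = - 2 \left(\left(-4\right) \left(-1\right) + 5\right) = - 2 \left(4 + 5\right) = \left(-2\right) 9 = -18$)
$\left(334493 - 352736\right) \left(54140 + G{\left(0,3 \right)} \left(-24\right) 43\right) = \left(334493 - 352736\right) \left(54140 + \left(-18\right) \left(-24\right) 43\right) = - 18243 \left(54140 + 432 \cdot 43\right) = - 18243 \left(54140 + 18576\right) = \left(-18243\right) 72716 = -1326557988$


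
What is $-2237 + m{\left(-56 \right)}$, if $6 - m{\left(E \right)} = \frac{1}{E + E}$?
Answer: $- \frac{249871}{112} \approx -2231.0$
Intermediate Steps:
$m{\left(E \right)} = 6 - \frac{1}{2 E}$ ($m{\left(E \right)} = 6 - \frac{1}{E + E} = 6 - \frac{1}{2 E}$)
$-2237 + m{\left(-56 \right)} = -2237 + \left(6 - \frac{1}{2 \left(-56\right)}\right) = -2237 + \left(6 - - \frac{1}{112}\right) = -2237 + \left(6 + \frac{1}{112}\right) = -2237 + \frac{673}{112} = - \frac{249871}{112}$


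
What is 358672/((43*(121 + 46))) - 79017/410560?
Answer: 146688955243/2948231360 ≈ 49.755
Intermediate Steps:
358672/((43*(121 + 46))) - 79017/410560 = 358672/((43*167)) - 79017*1/410560 = 358672/7181 - 79017/410560 = 146688955243/2948231360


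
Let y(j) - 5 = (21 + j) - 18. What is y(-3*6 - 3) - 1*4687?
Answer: -4700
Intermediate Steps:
y(j) = 8 + j (y(j) = 5 + ((21 + j) - 18) = 5 + (3 + j) = 8 + j)
y(-3*6 - 3) - 1*4687 = (8 + (-3*6 - 3)) - 1*4687 = (8 + (-18 - 3)) - 4687 = (8 - 21) - 4687 = -13 - 4687 = -4700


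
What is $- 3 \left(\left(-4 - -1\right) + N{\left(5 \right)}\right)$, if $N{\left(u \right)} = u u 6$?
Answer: $-441$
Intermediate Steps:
$N{\left(u \right)} = 6 u^{2}$ ($N{\left(u \right)} = u^{2} \cdot 6 = 6 u^{2}$)
$- 3 \left(\left(-4 - -1\right) + N{\left(5 \right)}\right) = - 3 \left(\left(-4 - -1\right) + 6 \cdot 5^{2}\right) = - 3 \left(\left(-4 + \left(-1 + 2\right)\right) + 6 \cdot 25\right) = - 3 \left(\left(-4 + 1\right) + 150\right) = - 3 \left(-3 + 150\right) = \left(-3\right) 147 = -441$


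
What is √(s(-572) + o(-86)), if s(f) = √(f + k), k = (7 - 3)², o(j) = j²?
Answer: √(7396 + 2*I*√139) ≈ 86.0 + 0.1371*I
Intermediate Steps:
k = 16 (k = 4² = 16)
s(f) = √(16 + f) (s(f) = √(f + 16) = √(16 + f))
√(s(-572) + o(-86)) = √(√(16 - 572) + (-86)²) = √(√(-556) + 7396) = √(2*I*√139 + 7396) = √(7396 + 2*I*√139)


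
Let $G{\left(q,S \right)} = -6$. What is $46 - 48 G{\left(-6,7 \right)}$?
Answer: $334$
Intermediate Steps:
$46 - 48 G{\left(-6,7 \right)} = 46 - -288 = 46 + 288 = 334$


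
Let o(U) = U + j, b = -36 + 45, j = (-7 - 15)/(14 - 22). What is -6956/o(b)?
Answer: -592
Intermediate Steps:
j = 11/4 (j = -22/(-8) = -22*(-1/8) = 11/4 ≈ 2.7500)
b = 9
o(U) = 11/4 + U (o(U) = U + 11/4 = 11/4 + U)
-6956/o(b) = -6956/(11/4 + 9) = -6956/47/4 = -6956*4/47 = -592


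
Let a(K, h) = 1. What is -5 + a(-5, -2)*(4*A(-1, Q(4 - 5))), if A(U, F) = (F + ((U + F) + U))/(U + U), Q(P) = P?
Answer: 3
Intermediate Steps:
A(U, F) = (2*F + 2*U)/(2*U) (A(U, F) = (F + ((F + U) + U))/((2*U)) = (F + (F + 2*U))*(1/(2*U)) = (2*F + 2*U)*(1/(2*U)) = (2*F + 2*U)/(2*U))
-5 + a(-5, -2)*(4*A(-1, Q(4 - 5))) = -5 + 1*(4*(((4 - 5) - 1)/(-1))) = -5 + 1*(4*(-(-1 - 1))) = -5 + 1*(4*(-1*(-2))) = -5 + 1*(4*2) = -5 + 1*8 = -5 + 8 = 3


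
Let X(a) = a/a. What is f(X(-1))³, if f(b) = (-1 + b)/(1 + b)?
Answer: 0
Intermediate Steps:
X(a) = 1
f(b) = (-1 + b)/(1 + b)
f(X(-1))³ = ((-1 + 1)/(1 + 1))³ = (0/2)³ = ((½)*0)³ = 0³ = 0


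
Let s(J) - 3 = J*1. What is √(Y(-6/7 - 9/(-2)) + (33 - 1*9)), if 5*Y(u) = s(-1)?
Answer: √610/5 ≈ 4.9396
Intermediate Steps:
s(J) = 3 + J (s(J) = 3 + J*1 = 3 + J)
Y(u) = ⅖ (Y(u) = (3 - 1)/5 = (⅕)*2 = ⅖)
√(Y(-6/7 - 9/(-2)) + (33 - 1*9)) = √(⅖ + (33 - 1*9)) = √(⅖ + (33 - 9)) = √(⅖ + 24) = √(122/5) = √610/5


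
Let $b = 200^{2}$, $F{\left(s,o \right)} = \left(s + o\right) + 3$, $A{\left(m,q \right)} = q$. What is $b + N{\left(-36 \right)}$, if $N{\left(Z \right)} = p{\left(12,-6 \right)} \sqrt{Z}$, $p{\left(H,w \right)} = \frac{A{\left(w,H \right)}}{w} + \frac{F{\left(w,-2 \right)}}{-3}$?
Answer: $40000 - 2 i \approx 40000.0 - 2.0 i$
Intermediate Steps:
$F{\left(s,o \right)} = 3 + o + s$ ($F{\left(s,o \right)} = \left(o + s\right) + 3 = 3 + o + s$)
$p{\left(H,w \right)} = - \frac{1}{3} - \frac{w}{3} + \frac{H}{w}$ ($p{\left(H,w \right)} = \frac{H}{w} + \frac{3 - 2 + w}{-3} = \frac{H}{w} + \left(1 + w\right) \left(- \frac{1}{3}\right) = \frac{H}{w} - \left(\frac{1}{3} + \frac{w}{3}\right) = - \frac{1}{3} - \frac{w}{3} + \frac{H}{w}$)
$N{\left(Z \right)} = - \frac{\sqrt{Z}}{3}$ ($N{\left(Z \right)} = \left(- \frac{1}{3} - -2 + \frac{12}{-6}\right) \sqrt{Z} = \left(- \frac{1}{3} + 2 + 12 \left(- \frac{1}{6}\right)\right) \sqrt{Z} = \left(- \frac{1}{3} + 2 - 2\right) \sqrt{Z} = - \frac{\sqrt{Z}}{3}$)
$b = 40000$
$b + N{\left(-36 \right)} = 40000 - \frac{\sqrt{-36}}{3} = 40000 - \frac{6 i}{3} = 40000 - 2 i$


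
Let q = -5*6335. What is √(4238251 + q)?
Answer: 4*√262911 ≈ 2051.0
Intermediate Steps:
q = -31675
√(4238251 + q) = √(4238251 - 31675) = √4206576 = 4*√262911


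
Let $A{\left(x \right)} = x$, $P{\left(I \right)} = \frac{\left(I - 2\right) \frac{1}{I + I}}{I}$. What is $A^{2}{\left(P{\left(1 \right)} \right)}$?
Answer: $\frac{1}{4} \approx 0.25$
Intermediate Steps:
$P{\left(I \right)} = \frac{-2 + I}{2 I^{2}}$ ($P{\left(I \right)} = \frac{\left(-2 + I\right) \frac{1}{2 I}}{I} = \frac{\frac{1}{2} \frac{1}{I} \left(-2 + I\right)}{I} = \frac{-2 + I}{2 I^{2}}$)
$A^{2}{\left(P{\left(1 \right)} \right)} = \left(\frac{-2 + 1}{2 \cdot 1}\right)^{2} = \left(\frac{1}{2} \cdot 1 \left(-1\right)\right)^{2} = \left(- \frac{1}{2}\right)^{2} = \frac{1}{4}$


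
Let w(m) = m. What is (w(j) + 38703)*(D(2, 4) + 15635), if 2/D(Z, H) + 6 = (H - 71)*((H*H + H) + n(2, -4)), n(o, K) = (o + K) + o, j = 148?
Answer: 408803975254/673 ≈ 6.0743e+8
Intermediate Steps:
n(o, K) = K + 2*o (n(o, K) = (K + o) + o = K + 2*o)
D(Z, H) = 2/(-6 + (-71 + H)*(H + H²)) (D(Z, H) = 2/(-6 + (H - 71)*((H*H + H) + (-4 + 2*2))) = 2/(-6 + (-71 + H)*((H² + H) + (-4 + 4))) = 2/(-6 + (-71 + H)*((H + H²) + 0)) = 2/(-6 + (-71 + H)*(H + H²)))
(w(j) + 38703)*(D(2, 4) + 15635) = (148 + 38703)*(2/(-6 + 4³ - 71*4 - 70*4²) + 15635) = 38851*(2/(-6 + 64 - 284 - 70*16) + 15635) = 38851*(2/(-6 + 64 - 284 - 1120) + 15635) = 38851*(2/(-1346) + 15635) = 38851*(2*(-1/1346) + 15635) = 38851*(-1/673 + 15635) = 38851*(10522354/673) = 408803975254/673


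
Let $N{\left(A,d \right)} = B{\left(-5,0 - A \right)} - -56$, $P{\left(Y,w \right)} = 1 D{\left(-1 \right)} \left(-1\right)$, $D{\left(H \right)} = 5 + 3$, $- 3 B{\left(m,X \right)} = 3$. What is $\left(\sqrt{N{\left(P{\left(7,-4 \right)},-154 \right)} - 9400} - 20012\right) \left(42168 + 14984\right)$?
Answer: $-1143725824 + 57152 i \sqrt{9345} \approx -1.1437 \cdot 10^{9} + 5.5249 \cdot 10^{6} i$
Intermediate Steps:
$B{\left(m,X \right)} = -1$ ($B{\left(m,X \right)} = \left(- \frac{1}{3}\right) 3 = -1$)
$D{\left(H \right)} = 8$
$P{\left(Y,w \right)} = -8$ ($P{\left(Y,w \right)} = 1 \cdot 8 \left(-1\right) = 8 \left(-1\right) = -8$)
$N{\left(A,d \right)} = 55$ ($N{\left(A,d \right)} = -1 - -56 = -1 + 56 = 55$)
$\left(\sqrt{N{\left(P{\left(7,-4 \right)},-154 \right)} - 9400} - 20012\right) \left(42168 + 14984\right) = \left(\sqrt{55 - 9400} - 20012\right) \left(42168 + 14984\right) = \left(\sqrt{-9345} - 20012\right) 57152 = \left(i \sqrt{9345} - 20012\right) 57152 = \left(-20012 + i \sqrt{9345}\right) 57152 = -1143725824 + 57152 i \sqrt{9345}$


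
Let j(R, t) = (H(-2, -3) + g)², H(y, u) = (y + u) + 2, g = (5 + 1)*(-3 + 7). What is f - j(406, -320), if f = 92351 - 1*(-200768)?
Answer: 292678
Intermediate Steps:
f = 293119 (f = 92351 + 200768 = 293119)
g = 24 (g = 6*4 = 24)
H(y, u) = 2 + u + y (H(y, u) = (u + y) + 2 = 2 + u + y)
j(R, t) = 441 (j(R, t) = ((2 - 3 - 2) + 24)² = (-3 + 24)² = 21² = 441)
f - j(406, -320) = 293119 - 1*441 = 293119 - 441 = 292678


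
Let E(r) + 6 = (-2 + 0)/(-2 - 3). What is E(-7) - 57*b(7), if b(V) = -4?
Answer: 1112/5 ≈ 222.40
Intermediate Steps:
E(r) = -28/5 (E(r) = -6 + (-2 + 0)/(-2 - 3) = -6 - 2/(-5) = -6 - 2*(-⅕) = -6 + ⅖ = -28/5)
E(-7) - 57*b(7) = -28/5 - 57*(-4) = -28/5 + 228 = 1112/5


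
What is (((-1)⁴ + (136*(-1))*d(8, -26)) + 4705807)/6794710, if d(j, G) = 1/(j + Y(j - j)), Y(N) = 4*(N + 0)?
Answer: 4705791/6794710 ≈ 0.69257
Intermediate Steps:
Y(N) = 4*N
d(j, G) = 1/j (d(j, G) = 1/(j + 4*(j - j)) = 1/(j + 4*0) = 1/(j + 0) = 1/j)
(((-1)⁴ + (136*(-1))*d(8, -26)) + 4705807)/6794710 = (((-1)⁴ + (136*(-1))/8) + 4705807)/6794710 = ((1 - 136*⅛) + 4705807)*(1/6794710) = ((1 - 17) + 4705807)*(1/6794710) = (-16 + 4705807)*(1/6794710) = 4705791*(1/6794710) = 4705791/6794710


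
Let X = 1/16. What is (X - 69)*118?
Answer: -65077/8 ≈ -8134.6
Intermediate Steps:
X = 1/16 ≈ 0.062500
(X - 69)*118 = (1/16 - 69)*118 = -1103/16*118 = -65077/8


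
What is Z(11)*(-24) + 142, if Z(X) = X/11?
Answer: 118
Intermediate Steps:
Z(X) = X/11 (Z(X) = X*(1/11) = X/11)
Z(11)*(-24) + 142 = ((1/11)*11)*(-24) + 142 = 1*(-24) + 142 = -24 + 142 = 118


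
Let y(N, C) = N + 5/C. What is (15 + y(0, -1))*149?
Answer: 1490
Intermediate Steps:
(15 + y(0, -1))*149 = (15 + (0 + 5/(-1)))*149 = (15 + (0 + 5*(-1)))*149 = (15 + (0 - 5))*149 = (15 - 5)*149 = 10*149 = 1490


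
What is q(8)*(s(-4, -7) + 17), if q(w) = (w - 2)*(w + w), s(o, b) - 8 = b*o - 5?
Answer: 4608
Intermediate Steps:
s(o, b) = 3 + b*o (s(o, b) = 8 + (b*o - 5) = 8 + (-5 + b*o) = 3 + b*o)
q(w) = 2*w*(-2 + w) (q(w) = (-2 + w)*(2*w) = 2*w*(-2 + w))
q(8)*(s(-4, -7) + 17) = (2*8*(-2 + 8))*((3 - 7*(-4)) + 17) = (2*8*6)*((3 + 28) + 17) = 96*(31 + 17) = 96*48 = 4608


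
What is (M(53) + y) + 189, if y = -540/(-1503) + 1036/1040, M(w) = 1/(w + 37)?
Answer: 74391439/390780 ≈ 190.37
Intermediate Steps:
M(w) = 1/(37 + w)
y = 58853/43420 (y = -540*(-1/1503) + 1036*(1/1040) = 60/167 + 259/260 = 58853/43420 ≈ 1.3554)
(M(53) + y) + 189 = (1/(37 + 53) + 58853/43420) + 189 = (1/90 + 58853/43420) + 189 = 534019/390780 + 189 = 74391439/390780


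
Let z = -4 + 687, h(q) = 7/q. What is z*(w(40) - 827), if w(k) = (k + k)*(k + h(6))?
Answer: 5053517/3 ≈ 1.6845e+6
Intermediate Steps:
z = 683
w(k) = 2*k*(7/6 + k) (w(k) = (k + k)*(k + 7/6) = (2*k)*(k + 7*(⅙)) = (2*k)*(k + 7/6) = (2*k)*(7/6 + k) = 2*k*(7/6 + k))
z*(w(40) - 827) = 683*((⅓)*40*(7 + 6*40) - 827) = 683*((⅓)*40*(7 + 240) - 827) = 683*((⅓)*40*247 - 827) = 683*(9880/3 - 827) = 683*(7399/3) = 5053517/3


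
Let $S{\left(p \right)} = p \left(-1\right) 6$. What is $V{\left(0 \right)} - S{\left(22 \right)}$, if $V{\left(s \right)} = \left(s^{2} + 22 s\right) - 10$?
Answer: $122$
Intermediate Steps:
$S{\left(p \right)} = - 6 p$ ($S{\left(p \right)} = - p 6 = - 6 p$)
$V{\left(s \right)} = -10 + s^{2} + 22 s$
$V{\left(0 \right)} - S{\left(22 \right)} = \left(-10 + 0^{2} + 22 \cdot 0\right) - \left(-6\right) 22 = \left(-10 + 0 + 0\right) - -132 = -10 + 132 = 122$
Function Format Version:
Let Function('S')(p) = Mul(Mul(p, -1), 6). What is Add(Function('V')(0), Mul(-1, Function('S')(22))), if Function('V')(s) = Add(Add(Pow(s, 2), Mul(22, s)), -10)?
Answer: 122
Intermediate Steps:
Function('S')(p) = Mul(-6, p) (Function('S')(p) = Mul(Mul(-1, p), 6) = Mul(-6, p))
Function('V')(s) = Add(-10, Pow(s, 2), Mul(22, s))
Add(Function('V')(0), Mul(-1, Function('S')(22))) = Add(Add(-10, Pow(0, 2), Mul(22, 0)), Mul(-1, Mul(-6, 22))) = Add(Add(-10, 0, 0), Mul(-1, -132)) = Add(-10, 132) = 122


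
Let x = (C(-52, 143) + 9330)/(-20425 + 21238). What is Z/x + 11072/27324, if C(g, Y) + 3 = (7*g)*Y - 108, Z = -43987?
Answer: 244404896905/292592223 ≈ 835.31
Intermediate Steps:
C(g, Y) = -111 + 7*Y*g (C(g, Y) = -3 + ((7*g)*Y - 108) = -3 + (7*Y*g - 108) = -3 + (-108 + 7*Y*g) = -111 + 7*Y*g)
x = -42833/813 (x = ((-111 + 7*143*(-52)) + 9330)/(-20425 + 21238) = ((-111 - 52052) + 9330)/813 = (-52163 + 9330)*(1/813) = -42833*1/813 = -42833/813 ≈ -52.685)
Z/x + 11072/27324 = -43987/(-42833/813) + 11072/27324 = -43987*(-813/42833) + 11072*(1/27324) = 35761431/42833 + 2768/6831 = 244404896905/292592223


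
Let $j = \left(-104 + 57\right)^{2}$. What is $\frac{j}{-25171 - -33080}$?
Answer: $\frac{2209}{7909} \approx 0.2793$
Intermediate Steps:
$j = 2209$ ($j = \left(-47\right)^{2} = 2209$)
$\frac{j}{-25171 - -33080} = \frac{2209}{-25171 - -33080} = \frac{2209}{-25171 + 33080} = \frac{2209}{7909}$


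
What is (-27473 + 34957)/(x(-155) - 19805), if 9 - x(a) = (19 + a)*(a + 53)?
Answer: -1871/8417 ≈ -0.22229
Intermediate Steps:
x(a) = 9 - (19 + a)*(53 + a) (x(a) = 9 - (19 + a)*(a + 53) = 9 - (19 + a)*(53 + a))
(-27473 + 34957)/(x(-155) - 19805) = (-27473 + 34957)/((-998 - 1*(-155)² - 72*(-155)) - 19805) = 7484/((-998 - 1*24025 + 11160) - 19805) = 7484/((-998 - 24025 + 11160) - 19805) = 7484/(-13863 - 19805) = 7484/(-33668) = 7484*(-1/33668) = -1871/8417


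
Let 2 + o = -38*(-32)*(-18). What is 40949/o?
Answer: -40949/21890 ≈ -1.8707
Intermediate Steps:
o = -21890 (o = -2 - 38*(-32)*(-18) = -2 + 1216*(-18) = -2 - 21888 = -21890)
40949/o = 40949/(-21890) = 40949*(-1/21890) = -40949/21890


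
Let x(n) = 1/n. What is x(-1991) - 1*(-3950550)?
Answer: 7865545049/1991 ≈ 3.9505e+6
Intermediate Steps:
x(-1991) - 1*(-3950550) = 1/(-1991) - 1*(-3950550) = -1/1991 + 3950550 = 7865545049/1991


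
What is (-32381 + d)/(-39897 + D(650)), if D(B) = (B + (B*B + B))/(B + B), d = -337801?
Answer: 370182/39571 ≈ 9.3549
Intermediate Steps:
D(B) = (B**2 + 2*B)/(2*B) (D(B) = (B + (B**2 + B))/((2*B)) = (B + (B + B**2))*(1/(2*B)) = (B**2 + 2*B)*(1/(2*B)) = (B**2 + 2*B)/(2*B))
(-32381 + d)/(-39897 + D(650)) = (-32381 - 337801)/(-39897 + (1 + (1/2)*650)) = -370182/(-39897 + (1 + 325)) = -370182/(-39897 + 326) = -370182/(-39571) = -370182*(-1/39571) = 370182/39571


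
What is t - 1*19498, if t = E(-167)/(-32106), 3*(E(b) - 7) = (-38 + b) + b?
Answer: -208667557/10702 ≈ -19498.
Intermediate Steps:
E(b) = -17/3 + 2*b/3 (E(b) = 7 + ((-38 + b) + b)/3 = 7 + (-38 + 2*b)/3 = 7 + (-38/3 + 2*b/3) = -17/3 + 2*b/3)
t = 39/10702 (t = (-17/3 + (⅔)*(-167))/(-32106) = (-17/3 - 334/3)*(-1/32106) = -117*(-1/32106) = 39/10702 ≈ 0.0036442)
t - 1*19498 = 39/10702 - 1*19498 = 39/10702 - 19498 = -208667557/10702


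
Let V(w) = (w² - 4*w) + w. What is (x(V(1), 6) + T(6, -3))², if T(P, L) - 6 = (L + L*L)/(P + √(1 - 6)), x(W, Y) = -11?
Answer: (-451*I + 240*√5)/(-31*I + 12*√5) ≈ 16.883 + 2.6976*I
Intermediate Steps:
V(w) = w² - 3*w
T(P, L) = 6 + (L + L²)/(P + I*√5) (T(P, L) = 6 + (L + L*L)/(P + √(1 - 6)) = 6 + (L + L²)/(P + √(-5)) = 6 + (L + L²)/(P + I*√5))
(x(V(1), 6) + T(6, -3))² = (-11 + (-3 + (-3)² + 6*6 + 6*I*√5)/(6 + I*√5))² = (-11 + (-3 + 9 + 36 + 6*I*√5)/(6 + I*√5))² = (-11 + (42 + 6*I*√5)/(6 + I*√5))²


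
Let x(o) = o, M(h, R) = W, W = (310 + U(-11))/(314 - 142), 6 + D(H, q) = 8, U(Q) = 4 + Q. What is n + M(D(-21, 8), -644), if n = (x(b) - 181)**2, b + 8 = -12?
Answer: 6949275/172 ≈ 40403.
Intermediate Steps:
b = -20 (b = -8 - 12 = -20)
D(H, q) = 2 (D(H, q) = -6 + 8 = 2)
W = 303/172 (W = (310 + (4 - 11))/(314 - 142) = (310 - 7)/172 = 303*(1/172) = 303/172 ≈ 1.7616)
M(h, R) = 303/172
n = 40401 (n = (-20 - 181)**2 = (-201)**2 = 40401)
n + M(D(-21, 8), -644) = 40401 + 303/172 = 6949275/172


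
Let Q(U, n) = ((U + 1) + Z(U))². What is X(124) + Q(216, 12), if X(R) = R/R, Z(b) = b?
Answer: 187490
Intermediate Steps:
Q(U, n) = (1 + 2*U)² (Q(U, n) = ((U + 1) + U)² = ((1 + U) + U)² = (1 + 2*U)²)
X(R) = 1
X(124) + Q(216, 12) = 1 + (1 + 2*216)² = 1 + (1 + 432)² = 1 + 433² = 1 + 187489 = 187490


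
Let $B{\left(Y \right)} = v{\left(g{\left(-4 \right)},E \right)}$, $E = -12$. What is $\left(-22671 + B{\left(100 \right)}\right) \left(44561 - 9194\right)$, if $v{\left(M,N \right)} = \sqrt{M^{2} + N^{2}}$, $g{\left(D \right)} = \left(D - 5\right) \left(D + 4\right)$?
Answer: $-801380853$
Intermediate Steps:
$g{\left(D \right)} = \left(-5 + D\right) \left(4 + D\right)$
$B{\left(Y \right)} = 12$ ($B{\left(Y \right)} = \sqrt{\left(-20 + \left(-4\right)^{2} - -4\right)^{2} + \left(-12\right)^{2}} = \sqrt{\left(-20 + 16 + 4\right)^{2} + 144} = \sqrt{0^{2} + 144} = \sqrt{0 + 144} = \sqrt{144} = 12$)
$\left(-22671 + B{\left(100 \right)}\right) \left(44561 - 9194\right) = \left(-22671 + 12\right) \left(44561 - 9194\right) = \left(-22659\right) 35367 = -801380853$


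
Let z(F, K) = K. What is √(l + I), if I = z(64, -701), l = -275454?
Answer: I*√276155 ≈ 525.5*I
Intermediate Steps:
I = -701
√(l + I) = √(-275454 - 701) = √(-276155) = I*√276155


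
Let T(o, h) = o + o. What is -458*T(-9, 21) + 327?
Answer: 8571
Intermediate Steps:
T(o, h) = 2*o
-458*T(-9, 21) + 327 = -916*(-9) + 327 = -458*(-18) + 327 = 8244 + 327 = 8571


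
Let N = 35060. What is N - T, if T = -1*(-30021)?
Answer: 5039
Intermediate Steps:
T = 30021
N - T = 35060 - 1*30021 = 35060 - 30021 = 5039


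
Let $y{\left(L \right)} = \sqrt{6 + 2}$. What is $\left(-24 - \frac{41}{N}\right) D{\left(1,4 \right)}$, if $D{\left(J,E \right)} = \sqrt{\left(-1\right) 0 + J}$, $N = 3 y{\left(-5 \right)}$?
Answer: $-24 - \frac{41 \sqrt{2}}{12} \approx -28.832$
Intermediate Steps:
$y{\left(L \right)} = 2 \sqrt{2}$ ($y{\left(L \right)} = \sqrt{8} = 2 \sqrt{2}$)
$N = 6 \sqrt{2}$ ($N = 3 \cdot 2 \sqrt{2} = 6 \sqrt{2} \approx 8.4853$)
$D{\left(J,E \right)} = \sqrt{J}$ ($D{\left(J,E \right)} = \sqrt{0 + J} = \sqrt{J}$)
$\left(-24 - \frac{41}{N}\right) D{\left(1,4 \right)} = \left(-24 - \frac{41}{6 \sqrt{2}}\right) \sqrt{1} = \left(-24 - 41 \frac{\sqrt{2}}{12}\right) 1 = \left(-24 - \frac{41 \sqrt{2}}{12}\right) 1 = -24 - \frac{41 \sqrt{2}}{12}$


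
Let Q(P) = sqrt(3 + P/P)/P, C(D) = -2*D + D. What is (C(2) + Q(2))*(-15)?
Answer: 15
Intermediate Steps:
C(D) = -D
Q(P) = 2/P (Q(P) = sqrt(3 + 1)/P = sqrt(4)/P = 2/P)
(C(2) + Q(2))*(-15) = (-1*2 + 2/2)*(-15) = (-2 + 2*(1/2))*(-15) = (-2 + 1)*(-15) = -1*(-15) = 15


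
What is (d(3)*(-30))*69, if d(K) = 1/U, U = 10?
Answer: -207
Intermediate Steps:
d(K) = 1/10
(d(3)*(-30))*69 = ((1/10)*(-30))*69 = -3*69 = -207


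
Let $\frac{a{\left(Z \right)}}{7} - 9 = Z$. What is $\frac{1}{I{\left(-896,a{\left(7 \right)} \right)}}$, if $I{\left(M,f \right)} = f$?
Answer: $\frac{1}{112} \approx 0.0089286$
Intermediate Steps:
$a{\left(Z \right)} = 63 + 7 Z$
$\frac{1}{I{\left(-896,a{\left(7 \right)} \right)}} = \frac{1}{63 + 7 \cdot 7} = \frac{1}{63 + 49} = \frac{1}{112}$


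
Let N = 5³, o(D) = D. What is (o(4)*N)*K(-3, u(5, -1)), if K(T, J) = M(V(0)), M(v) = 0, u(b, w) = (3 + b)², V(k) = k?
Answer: 0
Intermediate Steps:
N = 125
K(T, J) = 0
(o(4)*N)*K(-3, u(5, -1)) = (4*125)*0 = 500*0 = 0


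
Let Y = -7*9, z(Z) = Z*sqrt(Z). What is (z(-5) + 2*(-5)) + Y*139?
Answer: -8767 - 5*I*sqrt(5) ≈ -8767.0 - 11.18*I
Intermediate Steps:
z(Z) = Z**(3/2)
Y = -63
(z(-5) + 2*(-5)) + Y*139 = ((-5)**(3/2) + 2*(-5)) - 63*139 = (-5*I*sqrt(5) - 10) - 8757 = (-10 - 5*I*sqrt(5)) - 8757 = -8767 - 5*I*sqrt(5)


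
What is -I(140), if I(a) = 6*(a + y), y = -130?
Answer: -60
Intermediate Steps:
I(a) = -780 + 6*a (I(a) = 6*(a - 130) = 6*(-130 + a) = -780 + 6*a)
-I(140) = -(-780 + 6*140) = -(-780 + 840) = -1*60 = -60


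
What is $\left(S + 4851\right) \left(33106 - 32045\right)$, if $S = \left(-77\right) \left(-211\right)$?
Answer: $22384978$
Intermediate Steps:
$S = 16247$
$\left(S + 4851\right) \left(33106 - 32045\right) = \left(16247 + 4851\right) \left(33106 - 32045\right) = 21098 \cdot 1061 = 22384978$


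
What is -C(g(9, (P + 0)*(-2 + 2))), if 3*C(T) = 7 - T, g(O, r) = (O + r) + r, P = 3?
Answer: ⅔ ≈ 0.66667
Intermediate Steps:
g(O, r) = O + 2*r
C(T) = 7/3 - T/3 (C(T) = (7 - T)/3 = 7/3 - T/3)
-C(g(9, (P + 0)*(-2 + 2))) = -(7/3 - (9 + 2*((3 + 0)*(-2 + 2)))/3) = -(7/3 - (9 + 2*(3*0))/3) = -(7/3 - (9 + 2*0)/3) = -(7/3 - (9 + 0)/3) = -(7/3 - ⅓*9) = -(7/3 - 3) = -1*(-⅔) = ⅔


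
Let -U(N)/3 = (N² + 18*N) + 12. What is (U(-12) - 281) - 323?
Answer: -424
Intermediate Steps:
U(N) = -36 - 54*N - 3*N² (U(N) = -3*((N² + 18*N) + 12) = -3*(12 + N² + 18*N) = -36 - 54*N - 3*N²)
(U(-12) - 281) - 323 = ((-36 - 54*(-12) - 3*(-12)²) - 281) - 323 = ((-36 + 648 - 3*144) - 281) - 323 = ((-36 + 648 - 432) - 281) - 323 = (180 - 281) - 323 = -101 - 323 = -424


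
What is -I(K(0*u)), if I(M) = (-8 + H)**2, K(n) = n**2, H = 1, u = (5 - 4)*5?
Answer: -49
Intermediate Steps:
u = 5 (u = 1*5 = 5)
I(M) = 49 (I(M) = (-8 + 1)**2 = (-7)**2 = 49)
-I(K(0*u)) = -1*49 = -49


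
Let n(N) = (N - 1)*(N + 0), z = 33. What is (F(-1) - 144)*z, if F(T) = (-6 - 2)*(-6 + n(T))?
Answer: -3696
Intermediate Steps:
n(N) = N*(-1 + N) (n(N) = (-1 + N)*N = N*(-1 + N))
F(T) = 48 - 8*T*(-1 + T) (F(T) = (-6 - 2)*(-6 + T*(-1 + T)) = -8*(-6 + T*(-1 + T)) = 48 - 8*T*(-1 + T))
(F(-1) - 144)*z = ((48 - 8*(-1)*(-1 - 1)) - 144)*33 = ((48 - 8*(-1)*(-2)) - 144)*33 = ((48 - 16) - 144)*33 = (32 - 144)*33 = -112*33 = -3696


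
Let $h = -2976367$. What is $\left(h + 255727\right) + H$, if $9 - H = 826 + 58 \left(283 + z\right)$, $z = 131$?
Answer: $-2745469$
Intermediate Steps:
$H = -24829$ ($H = 9 - \left(826 + 58 \left(283 + 131\right)\right) = 9 - \left(826 + 58 \cdot 414\right) = 9 - \left(826 + 24012\right) = 9 - 24838 = -24829$)
$\left(h + 255727\right) + H = \left(-2976367 + 255727\right) - 24829 = -2720640 - 24829 = -2745469$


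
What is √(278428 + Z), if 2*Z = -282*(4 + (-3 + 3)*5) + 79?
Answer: 7*√22686/2 ≈ 527.17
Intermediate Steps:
Z = -1049/2 (Z = (-282*(4 + (-3 + 3)*5) + 79)/2 = (-282*(4 + 0*5) + 79)/2 = (-282*(4 + 0) + 79)/2 = (-282*4 + 79)/2 = (-1128 + 79)/2 = (½)*(-1049) = -1049/2 ≈ -524.50)
√(278428 + Z) = √(278428 - 1049/2) = √(555807/2) = 7*√22686/2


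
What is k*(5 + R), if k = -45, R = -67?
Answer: 2790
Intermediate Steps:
k*(5 + R) = -45*(5 - 67) = -45*(-62) = 2790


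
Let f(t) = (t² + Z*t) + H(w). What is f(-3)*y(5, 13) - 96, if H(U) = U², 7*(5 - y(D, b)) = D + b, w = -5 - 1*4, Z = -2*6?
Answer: 210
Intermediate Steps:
Z = -12
w = -9 (w = -5 - 4 = -9)
y(D, b) = 5 - D/7 - b/7 (y(D, b) = 5 - (D + b)/7 = 5 + (-D/7 - b/7) = 5 - D/7 - b/7)
f(t) = 81 + t² - 12*t (f(t) = (t² - 12*t) + (-9)² = (t² - 12*t) + 81 = 81 + t² - 12*t)
f(-3)*y(5, 13) - 96 = (81 + (-3)² - 12*(-3))*(5 - ⅐*5 - ⅐*13) - 96 = (81 + 9 + 36)*(5 - 5/7 - 13/7) - 96 = 126*(17/7) - 96 = 306 - 96 = 210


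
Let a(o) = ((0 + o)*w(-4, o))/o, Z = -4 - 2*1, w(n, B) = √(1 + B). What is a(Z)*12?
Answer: 12*I*√5 ≈ 26.833*I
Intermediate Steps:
Z = -6 (Z = -4 - 2 = -6)
a(o) = √(1 + o) (a(o) = ((0 + o)*√(1 + o))/o = (o*√(1 + o))/o = √(1 + o))
a(Z)*12 = √(1 - 6)*12 = √(-5)*12 = (I*√5)*12 = 12*I*√5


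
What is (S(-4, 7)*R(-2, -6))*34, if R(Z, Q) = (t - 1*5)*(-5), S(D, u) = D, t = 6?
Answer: 680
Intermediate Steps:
R(Z, Q) = -5 (R(Z, Q) = (6 - 1*5)*(-5) = (6 - 5)*(-5) = 1*(-5) = -5)
(S(-4, 7)*R(-2, -6))*34 = -4*(-5)*34 = 20*34 = 680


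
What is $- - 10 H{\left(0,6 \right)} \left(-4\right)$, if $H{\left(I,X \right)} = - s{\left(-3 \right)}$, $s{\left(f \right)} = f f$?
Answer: $360$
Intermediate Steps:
$s{\left(f \right)} = f^{2}$
$H{\left(I,X \right)} = -9$ ($H{\left(I,X \right)} = - \left(-3\right)^{2} = \left(-1\right) 9 = -9$)
$- - 10 H{\left(0,6 \right)} \left(-4\right) = - \left(-10\right) \left(-9\right) \left(-4\right) = - 90 \left(-4\right) = \left(-1\right) \left(-360\right) = 360$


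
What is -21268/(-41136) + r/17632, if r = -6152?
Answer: 238142/1416621 ≈ 0.16811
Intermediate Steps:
-21268/(-41136) + r/17632 = -21268/(-41136) - 6152/17632 = -21268*(-1/41136) - 6152*1/17632 = 5317/10284 - 769/2204 = 238142/1416621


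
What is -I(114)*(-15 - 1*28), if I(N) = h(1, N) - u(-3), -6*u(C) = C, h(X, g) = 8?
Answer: 645/2 ≈ 322.50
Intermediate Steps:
u(C) = -C/6
I(N) = 15/2 (I(N) = 8 - (-1)*(-3)/6 = 8 - 1*1/2 = 8 - 1/2 = 15/2)
-I(114)*(-15 - 1*28) = -15*(-15 - 1*28)/2 = -15*(-15 - 28)/2 = -15*(-43)/2 = -1*(-645/2) = 645/2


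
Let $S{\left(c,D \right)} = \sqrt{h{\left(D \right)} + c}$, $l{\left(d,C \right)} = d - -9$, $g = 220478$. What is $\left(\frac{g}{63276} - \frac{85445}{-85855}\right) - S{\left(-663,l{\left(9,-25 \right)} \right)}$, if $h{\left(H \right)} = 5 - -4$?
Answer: $\frac{2433575651}{543256098} - i \sqrt{654} \approx 4.4796 - 25.573 i$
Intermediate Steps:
$l{\left(d,C \right)} = 9 + d$ ($l{\left(d,C \right)} = d + 9 = 9 + d$)
$h{\left(H \right)} = 9$ ($h{\left(H \right)} = 5 + 4 = 9$)
$S{\left(c,D \right)} = \sqrt{9 + c}$
$\left(\frac{g}{63276} - \frac{85445}{-85855}\right) - S{\left(-663,l{\left(9,-25 \right)} \right)} = \left(\frac{220478}{63276} - \frac{85445}{-85855}\right) - \sqrt{9 - 663} = \left(220478 \cdot \frac{1}{63276} - - \frac{17089}{17171}\right) - \sqrt{-654} = \left(\frac{110239}{31638} + \frac{17089}{17171}\right) - i \sqrt{654} = \frac{2433575651}{543256098} - i \sqrt{654}$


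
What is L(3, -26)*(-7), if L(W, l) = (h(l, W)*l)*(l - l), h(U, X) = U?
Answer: 0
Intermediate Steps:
L(W, l) = 0 (L(W, l) = (l*l)*(l - l) = l²*0 = 0)
L(3, -26)*(-7) = 0*(-7) = 0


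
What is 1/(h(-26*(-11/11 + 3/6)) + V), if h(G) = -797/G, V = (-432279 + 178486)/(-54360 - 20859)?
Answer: -977847/56650234 ≈ -0.017261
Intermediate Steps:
V = 253793/75219 (V = -253793/(-75219) = -253793*(-1/75219) = 253793/75219 ≈ 3.3741)
1/(h(-26*(-11/11 + 3/6)) + V) = 1/(-797*(-1/(26*(-11/11 + 3/6))) + 253793/75219) = 1/(-797*(-1/(26*(-11*1/11 + 3*(1/6)))) + 253793/75219) = 1/(-797*(-1/(26*(-1 + 1/2))) + 253793/75219) = 1/(-797/((-26*(-1/2))) + 253793/75219) = 1/(-797/13 + 253793/75219) = 1/(-56650234/977847) = -977847/56650234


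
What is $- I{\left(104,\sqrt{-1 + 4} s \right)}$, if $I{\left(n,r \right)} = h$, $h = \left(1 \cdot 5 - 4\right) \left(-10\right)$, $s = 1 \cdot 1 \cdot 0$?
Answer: $10$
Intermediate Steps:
$s = 0$ ($s = 1 \cdot 0 = 0$)
$h = -10$ ($h = \left(5 - 4\right) \left(-10\right) = 1 \left(-10\right) = -10$)
$I{\left(n,r \right)} = -10$
$- I{\left(104,\sqrt{-1 + 4} s \right)} = \left(-1\right) \left(-10\right) = 10$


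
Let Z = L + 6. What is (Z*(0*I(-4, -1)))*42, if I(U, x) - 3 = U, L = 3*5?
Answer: 0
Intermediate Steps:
L = 15
I(U, x) = 3 + U
Z = 21 (Z = 15 + 6 = 21)
(Z*(0*I(-4, -1)))*42 = (21*(0*(3 - 4)))*42 = (21*(0*(-1)))*42 = (21*0)*42 = 0*42 = 0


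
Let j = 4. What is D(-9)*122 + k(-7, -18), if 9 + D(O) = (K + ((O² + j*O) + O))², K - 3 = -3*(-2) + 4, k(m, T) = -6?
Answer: 291818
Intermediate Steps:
K = 13 (K = 3 + (-3*(-2) + 4) = 3 + (6 + 4) = 3 + 10 = 13)
D(O) = -9 + (13 + O² + 5*O)² (D(O) = -9 + (13 + ((O² + 4*O) + O))² = -9 + (13 + (O² + 5*O))² = -9 + (13 + O² + 5*O)²)
D(-9)*122 + k(-7, -18) = (-9 + (13 + (-9)² + 5*(-9))²)*122 - 6 = (-9 + (13 + 81 - 45)²)*122 - 6 = (-9 + 49²)*122 - 6 = (-9 + 2401)*122 - 6 = 2392*122 - 6 = 291824 - 6 = 291818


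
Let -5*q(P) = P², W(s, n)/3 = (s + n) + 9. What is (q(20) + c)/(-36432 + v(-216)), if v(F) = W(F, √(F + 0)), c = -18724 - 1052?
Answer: 81747152/152547417 + 39712*I*√6/152547417 ≈ 0.53588 + 0.00063766*I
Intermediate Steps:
W(s, n) = 27 + 3*n + 3*s (W(s, n) = 3*((s + n) + 9) = 3*((n + s) + 9) = 3*(9 + n + s) = 27 + 3*n + 3*s)
q(P) = -P²/5
c = -19776
v(F) = 27 + 3*F + 3*√F (v(F) = 27 + 3*√(F + 0) + 3*F = 27 + 3*√F + 3*F = 27 + 3*F + 3*√F)
(q(20) + c)/(-36432 + v(-216)) = (-⅕*20² - 19776)/(-36432 + (27 + 3*(-216) + 3*√(-216))) = (-⅕*400 - 19776)/(-36432 + (27 - 648 + 3*(6*I*√6))) = (-80 - 19776)/(-36432 + (27 - 648 + 18*I*√6)) = -19856/(-36432 + (-621 + 18*I*√6)) = -19856/(-37053 + 18*I*√6)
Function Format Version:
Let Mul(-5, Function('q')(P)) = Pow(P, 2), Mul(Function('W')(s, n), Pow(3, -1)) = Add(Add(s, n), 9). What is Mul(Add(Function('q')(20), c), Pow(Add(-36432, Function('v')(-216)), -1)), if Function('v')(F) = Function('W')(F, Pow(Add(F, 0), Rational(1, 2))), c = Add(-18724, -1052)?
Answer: Add(Rational(81747152, 152547417), Mul(Rational(39712, 152547417), I, Pow(6, Rational(1, 2)))) ≈ Add(0.53588, Mul(0.00063766, I))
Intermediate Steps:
Function('W')(s, n) = Add(27, Mul(3, n), Mul(3, s)) (Function('W')(s, n) = Mul(3, Add(Add(s, n), 9)) = Mul(3, Add(Add(n, s), 9)) = Mul(3, Add(9, n, s)) = Add(27, Mul(3, n), Mul(3, s)))
Function('q')(P) = Mul(Rational(-1, 5), Pow(P, 2))
c = -19776
Function('v')(F) = Add(27, Mul(3, F), Mul(3, Pow(F, Rational(1, 2)))) (Function('v')(F) = Add(27, Mul(3, Pow(Add(F, 0), Rational(1, 2))), Mul(3, F)) = Add(27, Mul(3, Pow(F, Rational(1, 2))), Mul(3, F)) = Add(27, Mul(3, F), Mul(3, Pow(F, Rational(1, 2)))))
Mul(Add(Function('q')(20), c), Pow(Add(-36432, Function('v')(-216)), -1)) = Mul(Add(Mul(Rational(-1, 5), Pow(20, 2)), -19776), Pow(Add(-36432, Add(27, Mul(3, -216), Mul(3, Pow(-216, Rational(1, 2))))), -1)) = Mul(Add(Mul(Rational(-1, 5), 400), -19776), Pow(Add(-36432, Add(27, -648, Mul(3, Mul(6, I, Pow(6, Rational(1, 2)))))), -1)) = Mul(Add(-80, -19776), Pow(Add(-36432, Add(27, -648, Mul(18, I, Pow(6, Rational(1, 2))))), -1)) = Mul(-19856, Pow(Add(-36432, Add(-621, Mul(18, I, Pow(6, Rational(1, 2))))), -1)) = Mul(-19856, Pow(Add(-37053, Mul(18, I, Pow(6, Rational(1, 2)))), -1))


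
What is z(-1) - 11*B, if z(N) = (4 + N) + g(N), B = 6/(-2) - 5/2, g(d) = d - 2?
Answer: 121/2 ≈ 60.500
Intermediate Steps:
g(d) = -2 + d
B = -11/2 (B = 6*(-½) - 5*½ = -3 - 5/2 = -11/2 ≈ -5.5000)
z(N) = 2 + 2*N (z(N) = (4 + N) + (-2 + N) = 2 + 2*N)
z(-1) - 11*B = (2 + 2*(-1)) - 11*(-11/2) = (2 - 2) + 121/2 = 0 + 121/2 = 121/2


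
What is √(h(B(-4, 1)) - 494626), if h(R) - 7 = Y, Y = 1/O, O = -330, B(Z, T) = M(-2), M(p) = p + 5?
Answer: I*√53864009430/330 ≈ 703.29*I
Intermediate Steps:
M(p) = 5 + p
B(Z, T) = 3 (B(Z, T) = 5 - 2 = 3)
Y = -1/330 (Y = 1/(-330) = -1/330 ≈ -0.0030303)
h(R) = 2309/330 (h(R) = 7 - 1/330 = 2309/330)
√(h(B(-4, 1)) - 494626) = √(2309/330 - 494626) = √(-163224271/330) = I*√53864009430/330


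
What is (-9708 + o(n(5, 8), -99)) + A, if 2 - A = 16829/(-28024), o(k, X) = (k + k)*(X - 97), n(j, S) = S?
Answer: -359867379/28024 ≈ -12841.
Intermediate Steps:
o(k, X) = 2*k*(-97 + X) (o(k, X) = (2*k)*(-97 + X) = 2*k*(-97 + X))
A = 72877/28024 (A = 2 - 16829/(-28024) = 2 - 16829*(-1)/28024 = 2 - 1*(-16829/28024) = 2 + 16829/28024 = 72877/28024 ≈ 2.6005)
(-9708 + o(n(5, 8), -99)) + A = (-9708 + 2*8*(-97 - 99)) + 72877/28024 = (-9708 + 2*8*(-196)) + 72877/28024 = (-9708 - 3136) + 72877/28024 = -12844 + 72877/28024 = -359867379/28024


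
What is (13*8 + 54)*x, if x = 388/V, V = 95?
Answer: 61304/95 ≈ 645.31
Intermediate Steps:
x = 388/95 ≈ 4.0842
(13*8 + 54)*x = (13*8 + 54)*(388/95) = (104 + 54)*(388/95) = 158*(388/95) = 61304/95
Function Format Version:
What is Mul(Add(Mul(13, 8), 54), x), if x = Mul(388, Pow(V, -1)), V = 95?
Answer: Rational(61304, 95) ≈ 645.31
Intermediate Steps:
x = Rational(388, 95) (x = Mul(388, Pow(95, -1)) = Mul(388, Rational(1, 95)) = Rational(388, 95) ≈ 4.0842)
Mul(Add(Mul(13, 8), 54), x) = Mul(Add(Mul(13, 8), 54), Rational(388, 95)) = Mul(Add(104, 54), Rational(388, 95)) = Mul(158, Rational(388, 95)) = Rational(61304, 95)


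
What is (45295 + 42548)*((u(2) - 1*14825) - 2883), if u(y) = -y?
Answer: -1555699530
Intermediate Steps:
(45295 + 42548)*((u(2) - 1*14825) - 2883) = (45295 + 42548)*((-1*2 - 1*14825) - 2883) = 87843*((-2 - 14825) - 2883) = 87843*(-14827 - 2883) = 87843*(-17710) = -1555699530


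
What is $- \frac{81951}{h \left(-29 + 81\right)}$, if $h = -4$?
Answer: $\frac{81951}{208} \approx 394.0$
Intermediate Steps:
$- \frac{81951}{h \left(-29 + 81\right)} = - \frac{81951}{\left(-4\right) \left(-29 + 81\right)} = - \frac{81951}{\left(-4\right) 52} = - \frac{81951}{-208} = \left(-81951\right) \left(- \frac{1}{208}\right) = \frac{81951}{208}$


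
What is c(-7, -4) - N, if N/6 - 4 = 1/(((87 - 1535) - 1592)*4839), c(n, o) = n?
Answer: -76004559/2451760 ≈ -31.000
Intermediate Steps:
N = 58842239/2451760 (N = 24 + 6*(1/(((87 - 1535) - 1592)*4839)) = 24 + 6*((1/4839)/(-1448 - 1592)) = 24 + 6*((1/4839)/(-3040)) = 24 + 6*(-1/3040*1/4839) = 24 + 6*(-1/14710560) = 24 - 1/2451760 = 58842239/2451760 ≈ 24.000)
c(-7, -4) - N = -7 - 1*58842239/2451760 = -7 - 58842239/2451760 = -76004559/2451760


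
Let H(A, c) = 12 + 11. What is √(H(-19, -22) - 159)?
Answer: 2*I*√34 ≈ 11.662*I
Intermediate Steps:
H(A, c) = 23
√(H(-19, -22) - 159) = √(23 - 159) = √(-136) = 2*I*√34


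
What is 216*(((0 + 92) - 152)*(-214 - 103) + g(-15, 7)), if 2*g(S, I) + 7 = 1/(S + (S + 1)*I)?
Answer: 464154624/113 ≈ 4.1076e+6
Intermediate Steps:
g(S, I) = -7/2 + 1/(2*(S + I*(1 + S))) (g(S, I) = -7/2 + 1/(2*(S + (S + 1)*I)) = -7/2 + 1/(2*(S + (1 + S)*I)) = -7/2 + 1/(2*(S + I*(1 + S))))
216*(((0 + 92) - 152)*(-214 - 103) + g(-15, 7)) = 216*(((0 + 92) - 152)*(-214 - 103) + (1 - 7*7 - 7*(-15) - 7*7*(-15))/(2*(7 - 15 + 7*(-15)))) = 216*((92 - 152)*(-317) + (1 - 49 + 105 + 735)/(2*(7 - 15 - 105))) = 216*(-60*(-317) + (½)*792/(-113)) = 216*(19020 + (½)*(-1/113)*792) = 216*(19020 - 396/113) = 216*(2148864/113) = 464154624/113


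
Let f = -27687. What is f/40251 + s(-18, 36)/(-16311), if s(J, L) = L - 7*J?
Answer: -50902591/72948229 ≈ -0.69779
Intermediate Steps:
f/40251 + s(-18, 36)/(-16311) = -27687/40251 + (36 - 7*(-18))/(-16311) = -27687*1/40251 + (36 + 126)*(-1/16311) = -9229/13417 + 162*(-1/16311) = -9229/13417 - 54/5437 = -50902591/72948229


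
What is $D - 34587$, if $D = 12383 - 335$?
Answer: $-22539$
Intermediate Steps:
$D = 12048$ ($D = 12383 - 335 = 12048$)
$D - 34587 = 12048 - 34587 = -22539$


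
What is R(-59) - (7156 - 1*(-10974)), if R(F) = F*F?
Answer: -14649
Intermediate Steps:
R(F) = F²
R(-59) - (7156 - 1*(-10974)) = (-59)² - (7156 - 1*(-10974)) = 3481 - (7156 + 10974) = 3481 - 1*18130 = 3481 - 18130 = -14649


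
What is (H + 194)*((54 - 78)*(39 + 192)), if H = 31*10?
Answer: -2794176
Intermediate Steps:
H = 310
(H + 194)*((54 - 78)*(39 + 192)) = (310 + 194)*((54 - 78)*(39 + 192)) = 504*(-24*231) = 504*(-5544) = -2794176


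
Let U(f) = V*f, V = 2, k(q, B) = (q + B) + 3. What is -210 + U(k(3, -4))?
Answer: -206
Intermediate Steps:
k(q, B) = 3 + B + q (k(q, B) = (B + q) + 3 = 3 + B + q)
U(f) = 2*f
-210 + U(k(3, -4)) = -210 + 2*(3 - 4 + 3) = -210 + 2*2 = -210 + 4 = -206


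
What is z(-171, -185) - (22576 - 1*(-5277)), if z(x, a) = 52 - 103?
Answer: -27904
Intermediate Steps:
z(x, a) = -51
z(-171, -185) - (22576 - 1*(-5277)) = -51 - (22576 - 1*(-5277)) = -51 - (22576 + 5277) = -51 - 1*27853 = -51 - 27853 = -27904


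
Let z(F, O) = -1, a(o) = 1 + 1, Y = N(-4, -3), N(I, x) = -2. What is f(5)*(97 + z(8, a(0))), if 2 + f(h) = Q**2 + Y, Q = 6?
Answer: 3072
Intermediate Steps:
Y = -2
a(o) = 2
f(h) = 32 (f(h) = -2 + (6**2 - 2) = -2 + (36 - 2) = -2 + 34 = 32)
f(5)*(97 + z(8, a(0))) = 32*(97 - 1) = 32*96 = 3072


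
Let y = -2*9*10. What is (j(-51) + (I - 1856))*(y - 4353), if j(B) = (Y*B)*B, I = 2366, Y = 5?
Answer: -61263495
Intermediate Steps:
j(B) = 5*B**2 (j(B) = (5*B)*B = 5*B**2)
y = -180 (y = -18*10 = -180)
(j(-51) + (I - 1856))*(y - 4353) = (5*(-51)**2 + (2366 - 1856))*(-180 - 4353) = (5*2601 + 510)*(-4533) = (13005 + 510)*(-4533) = 13515*(-4533) = -61263495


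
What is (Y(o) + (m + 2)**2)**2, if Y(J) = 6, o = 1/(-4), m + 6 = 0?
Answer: 484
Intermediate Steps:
m = -6 (m = -6 + 0 = -6)
o = -1/4 ≈ -0.25000
(Y(o) + (m + 2)**2)**2 = (6 + (-6 + 2)**2)**2 = (6 + (-4)**2)**2 = (6 + 16)**2 = 22**2 = 484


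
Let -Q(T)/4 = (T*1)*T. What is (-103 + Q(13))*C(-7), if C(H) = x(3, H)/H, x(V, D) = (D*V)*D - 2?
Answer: 112955/7 ≈ 16136.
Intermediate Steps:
x(V, D) = -2 + V*D² (x(V, D) = V*D² - 2 = -2 + V*D²)
Q(T) = -4*T² (Q(T) = -4*T*1*T = -4*T*T = -4*T²)
C(H) = (-2 + 3*H²)/H
(-103 + Q(13))*C(-7) = (-103 - 4*13²)*(-2/(-7) + 3*(-7)) = (-103 - 4*169)*(-2*(-⅐) - 21) = (-103 - 676)*(2/7 - 21) = -779*(-145/7) = 112955/7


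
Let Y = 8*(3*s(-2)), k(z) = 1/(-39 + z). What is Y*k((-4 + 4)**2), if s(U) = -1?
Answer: 8/13 ≈ 0.61539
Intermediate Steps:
Y = -24 (Y = 8*(3*(-1)) = 8*(-3) = -24)
Y*k((-4 + 4)**2) = -24/(-39 + (-4 + 4)**2) = -24/(-39 + 0**2) = -24/(-39 + 0) = -24/(-39) = -24*(-1/39) = 8/13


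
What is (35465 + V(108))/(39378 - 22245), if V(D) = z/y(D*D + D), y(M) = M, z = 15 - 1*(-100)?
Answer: 417494095/201689676 ≈ 2.0700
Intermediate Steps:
z = 115 (z = 15 + 100 = 115)
V(D) = 115/(D + D²) (V(D) = 115/(D*D + D) = 115/(D² + D) = 115/(D + D²))
(35465 + V(108))/(39378 - 22245) = (35465 + 115/(108*(1 + 108)))/(39378 - 22245) = (35465 + 115*(1/108)/109)/17133 = (35465 + 115*(1/108)*(1/109))*(1/17133) = (35465 + 115/11772)*(1/17133) = (417494095/11772)*(1/17133) = 417494095/201689676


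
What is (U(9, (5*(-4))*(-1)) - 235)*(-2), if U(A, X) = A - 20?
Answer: 492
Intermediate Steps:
U(A, X) = -20 + A
(U(9, (5*(-4))*(-1)) - 235)*(-2) = ((-20 + 9) - 235)*(-2) = (-11 - 235)*(-2) = -246*(-2) = 492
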